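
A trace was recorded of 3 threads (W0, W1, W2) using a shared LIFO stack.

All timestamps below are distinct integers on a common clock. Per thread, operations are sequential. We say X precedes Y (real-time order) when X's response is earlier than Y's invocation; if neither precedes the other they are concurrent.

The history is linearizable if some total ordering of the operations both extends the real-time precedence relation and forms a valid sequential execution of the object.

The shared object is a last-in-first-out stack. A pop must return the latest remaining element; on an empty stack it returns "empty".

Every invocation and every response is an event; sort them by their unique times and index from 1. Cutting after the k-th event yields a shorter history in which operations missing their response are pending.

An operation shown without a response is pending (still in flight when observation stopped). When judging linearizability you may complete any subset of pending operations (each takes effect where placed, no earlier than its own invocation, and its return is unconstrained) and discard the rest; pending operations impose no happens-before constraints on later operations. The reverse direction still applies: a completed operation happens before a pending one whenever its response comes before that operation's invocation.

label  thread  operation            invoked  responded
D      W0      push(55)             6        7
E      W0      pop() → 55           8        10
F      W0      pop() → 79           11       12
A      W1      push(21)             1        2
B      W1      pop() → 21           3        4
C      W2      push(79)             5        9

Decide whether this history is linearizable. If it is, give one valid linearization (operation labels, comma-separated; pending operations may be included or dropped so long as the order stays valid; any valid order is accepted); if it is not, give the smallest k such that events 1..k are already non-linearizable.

1. A push(21), leaving stack <21>
2. B pop() → 21, leaving stack <>
3. C push(79), leaving stack <79>
4. D push(55), leaving stack <79,55>
5. E pop() → 55, leaving stack <79>
6. F pop() → 79, leaving stack <>

linearizable — witness: A, B, C, D, E, F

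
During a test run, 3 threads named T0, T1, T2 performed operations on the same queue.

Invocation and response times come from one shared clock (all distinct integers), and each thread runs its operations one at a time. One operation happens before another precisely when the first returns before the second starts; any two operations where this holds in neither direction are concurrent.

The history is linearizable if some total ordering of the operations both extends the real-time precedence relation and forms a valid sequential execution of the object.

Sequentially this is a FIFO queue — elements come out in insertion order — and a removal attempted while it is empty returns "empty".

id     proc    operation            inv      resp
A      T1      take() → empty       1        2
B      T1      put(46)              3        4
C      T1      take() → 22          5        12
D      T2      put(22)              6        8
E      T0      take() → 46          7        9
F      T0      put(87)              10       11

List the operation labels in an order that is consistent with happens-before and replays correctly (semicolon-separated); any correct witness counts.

step 1: A take() → empty — queue <>
step 2: B put(46) — queue <46>
step 3: D put(22) — queue <46,22>
step 4: E take() → 46 — queue <22>
step 5: C take() → 22 — queue <>
step 6: F put(87) — queue <87>

A; B; D; E; C; F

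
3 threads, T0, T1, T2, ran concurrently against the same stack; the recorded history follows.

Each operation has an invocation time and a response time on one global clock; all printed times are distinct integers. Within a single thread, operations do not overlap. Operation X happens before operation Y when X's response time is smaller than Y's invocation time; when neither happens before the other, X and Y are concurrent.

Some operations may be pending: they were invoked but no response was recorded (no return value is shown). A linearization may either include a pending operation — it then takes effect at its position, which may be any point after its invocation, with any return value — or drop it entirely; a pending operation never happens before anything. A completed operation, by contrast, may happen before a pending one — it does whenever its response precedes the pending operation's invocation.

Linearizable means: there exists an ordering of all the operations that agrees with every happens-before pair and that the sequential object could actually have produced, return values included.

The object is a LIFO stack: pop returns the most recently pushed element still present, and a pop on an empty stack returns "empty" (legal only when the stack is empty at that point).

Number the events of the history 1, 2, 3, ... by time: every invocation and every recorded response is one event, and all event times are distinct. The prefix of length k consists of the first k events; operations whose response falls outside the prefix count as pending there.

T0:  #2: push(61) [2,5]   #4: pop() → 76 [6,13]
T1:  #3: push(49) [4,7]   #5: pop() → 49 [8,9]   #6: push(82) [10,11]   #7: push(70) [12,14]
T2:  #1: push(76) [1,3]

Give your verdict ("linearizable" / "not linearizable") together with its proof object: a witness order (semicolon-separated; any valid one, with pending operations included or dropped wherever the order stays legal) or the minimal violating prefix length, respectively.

step 1: #2 push(61) — stack <61>
step 2: #1 push(76) — stack <61,76>
step 3: #3 push(49) — stack <61,76,49>
step 4: #5 pop() → 49 — stack <61,76>
step 5: #4 pop() → 76 — stack <61>
step 6: #6 push(82) — stack <61,82>
step 7: #7 push(70) — stack <61,82,70>

linearizable — witness: #2; #1; #3; #5; #4; #6; #7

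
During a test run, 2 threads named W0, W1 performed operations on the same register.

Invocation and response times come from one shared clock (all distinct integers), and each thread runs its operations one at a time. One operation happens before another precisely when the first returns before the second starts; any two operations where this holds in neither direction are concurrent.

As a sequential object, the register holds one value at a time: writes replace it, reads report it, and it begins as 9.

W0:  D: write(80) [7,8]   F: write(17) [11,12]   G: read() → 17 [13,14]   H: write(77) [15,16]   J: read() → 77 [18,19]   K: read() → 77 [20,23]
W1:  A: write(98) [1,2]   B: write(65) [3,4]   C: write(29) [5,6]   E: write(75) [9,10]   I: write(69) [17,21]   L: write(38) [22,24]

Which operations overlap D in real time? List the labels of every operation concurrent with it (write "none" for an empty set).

none

concurrent with D ([7,8]): every op whose interval crosses 7..8
A [1,2]: before
B [3,4]: before
C [5,6]: before
E [9,10]: after
F [11,12]: after
G [13,14]: after
H [15,16]: after
I [17,21]: after
J [18,19]: after
K [20,23]: after
L [22,24]: after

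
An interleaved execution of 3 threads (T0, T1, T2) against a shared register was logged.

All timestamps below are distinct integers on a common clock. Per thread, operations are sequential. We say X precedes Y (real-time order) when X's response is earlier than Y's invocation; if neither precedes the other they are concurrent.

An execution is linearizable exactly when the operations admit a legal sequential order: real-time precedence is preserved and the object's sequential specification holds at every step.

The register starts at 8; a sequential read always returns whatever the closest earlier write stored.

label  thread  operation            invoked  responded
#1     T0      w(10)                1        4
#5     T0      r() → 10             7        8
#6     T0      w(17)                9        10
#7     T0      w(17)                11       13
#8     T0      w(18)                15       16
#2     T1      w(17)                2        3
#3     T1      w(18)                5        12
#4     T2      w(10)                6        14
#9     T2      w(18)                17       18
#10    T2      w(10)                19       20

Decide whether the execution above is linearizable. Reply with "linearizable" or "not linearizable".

linearizable

witness order: #1, #2, #3, #4, #5, #6, #7, #8, #9, #10
step 1: #1 w(10) — value 10
step 2: #2 w(17) — value 17
step 3: #3 w(18) — value 18
step 4: #4 w(10) — value 10
step 5: #5 r() → 10 — value 10
step 6: #6 w(17) — value 17
step 7: #7 w(17) — value 17
step 8: #8 w(18) — value 18
step 9: #9 w(18) — value 18
step 10: #10 w(10) — value 10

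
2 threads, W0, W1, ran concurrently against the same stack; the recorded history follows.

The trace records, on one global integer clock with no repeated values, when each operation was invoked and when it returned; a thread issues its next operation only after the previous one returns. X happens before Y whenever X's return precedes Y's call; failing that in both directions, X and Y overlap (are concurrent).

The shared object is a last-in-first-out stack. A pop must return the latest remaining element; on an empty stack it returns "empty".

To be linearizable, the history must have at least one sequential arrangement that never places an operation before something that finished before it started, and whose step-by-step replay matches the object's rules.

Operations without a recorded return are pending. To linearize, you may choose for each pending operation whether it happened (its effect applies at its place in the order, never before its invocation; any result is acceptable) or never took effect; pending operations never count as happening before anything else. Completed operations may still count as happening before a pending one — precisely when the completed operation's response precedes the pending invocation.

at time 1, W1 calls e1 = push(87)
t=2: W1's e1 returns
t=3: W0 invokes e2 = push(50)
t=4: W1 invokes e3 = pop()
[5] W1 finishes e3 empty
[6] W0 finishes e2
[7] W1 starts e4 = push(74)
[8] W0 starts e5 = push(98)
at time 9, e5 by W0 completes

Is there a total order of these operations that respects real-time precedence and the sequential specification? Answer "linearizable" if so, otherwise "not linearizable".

not linearizable

the violation lands at event 5, e3's response at time 5: events 1..4 linearize, events 1..5 do not
exhaustive check: the 2 completed stack ops admit one real-time order; illegal
every completion of the 1 pending operation (e2) was checked; none linearizes
take e1, e3 (pending dropped): step 2 already fails, because e3 pop() → empty cannot occur there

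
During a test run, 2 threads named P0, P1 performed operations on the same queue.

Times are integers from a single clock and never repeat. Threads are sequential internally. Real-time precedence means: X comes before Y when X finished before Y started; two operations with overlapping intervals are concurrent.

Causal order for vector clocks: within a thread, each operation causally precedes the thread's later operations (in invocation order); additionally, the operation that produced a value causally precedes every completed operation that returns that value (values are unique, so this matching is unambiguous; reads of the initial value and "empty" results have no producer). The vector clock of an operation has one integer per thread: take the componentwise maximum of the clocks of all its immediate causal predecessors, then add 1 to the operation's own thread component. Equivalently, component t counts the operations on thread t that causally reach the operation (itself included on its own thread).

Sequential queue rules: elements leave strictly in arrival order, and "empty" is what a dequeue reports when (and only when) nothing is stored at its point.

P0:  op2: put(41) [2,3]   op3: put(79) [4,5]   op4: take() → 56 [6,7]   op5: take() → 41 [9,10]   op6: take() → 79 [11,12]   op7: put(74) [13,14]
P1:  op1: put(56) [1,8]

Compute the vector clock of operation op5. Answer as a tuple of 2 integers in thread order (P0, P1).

op1 (invocation 1): nothing precedes it; P1's component alone gives (0, 1)
op2 (invocation 2): nothing precedes it; P0's component alone gives (1, 0)
op3, invoked 4, takes VC(op2)=(1, 0) under max, adds 1 for P0 → (2, 0)
op4, invoked 6, takes VC(op1)=(0, 1), VC(op3)=(2, 0) under max, adds 1 for P0 → (3, 1)
op5, invoked 9, takes VC(op2)=(1, 0), VC(op4)=(3, 1) under max, adds 1 for P0 → (4, 1)
op6, invoked 11, takes VC(op3)=(2, 0), VC(op5)=(4, 1) under max, adds 1 for P0 → (5, 1)
op7, invoked 13, takes VC(op6)=(5, 1) under max, adds 1 for P0 → (6, 1)
target: VC(op5) = (4, 1)

(4, 1)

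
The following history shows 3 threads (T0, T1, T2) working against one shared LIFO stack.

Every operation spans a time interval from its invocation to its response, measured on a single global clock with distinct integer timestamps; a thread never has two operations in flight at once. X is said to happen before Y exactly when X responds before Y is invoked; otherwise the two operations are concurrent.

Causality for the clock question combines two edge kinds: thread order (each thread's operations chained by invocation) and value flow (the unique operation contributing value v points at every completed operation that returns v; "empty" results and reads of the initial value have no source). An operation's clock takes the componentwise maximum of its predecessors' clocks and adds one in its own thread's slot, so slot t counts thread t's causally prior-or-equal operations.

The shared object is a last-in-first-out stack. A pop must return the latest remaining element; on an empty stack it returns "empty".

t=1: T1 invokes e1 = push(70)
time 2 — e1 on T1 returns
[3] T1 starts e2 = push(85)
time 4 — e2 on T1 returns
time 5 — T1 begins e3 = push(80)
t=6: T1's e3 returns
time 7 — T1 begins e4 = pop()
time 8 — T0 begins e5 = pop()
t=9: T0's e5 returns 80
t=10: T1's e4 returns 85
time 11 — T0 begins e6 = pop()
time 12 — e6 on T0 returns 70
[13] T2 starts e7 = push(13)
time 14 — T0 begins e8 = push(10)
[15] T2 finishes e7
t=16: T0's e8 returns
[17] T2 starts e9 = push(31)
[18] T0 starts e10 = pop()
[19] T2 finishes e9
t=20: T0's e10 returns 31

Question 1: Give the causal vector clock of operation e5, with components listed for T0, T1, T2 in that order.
VC(e7, invoked at 13): no causal predecessors; +1 on T2 → (0, 0, 1)
VC(e1, invoked at 1): no causal predecessors; +1 on T1 → (0, 1, 0)
VC(e9, invoked at 17): max of VC(e7)=(0, 0, 1), then +1 on thread T2 → (0, 0, 2)
VC(e2, invoked at 3): max of VC(e1)=(0, 1, 0), then +1 on thread T1 → (0, 2, 0)
VC(e3, invoked at 5): max of VC(e2)=(0, 2, 0), then +1 on thread T1 → (0, 3, 0)
VC(e4, invoked at 7): max of VC(e2)=(0, 2, 0), VC(e3)=(0, 3, 0), then +1 on thread T1 → (0, 4, 0)
VC(e5, invoked at 8): max of VC(e3)=(0, 3, 0), then +1 on thread T0 → (1, 3, 0)
VC(e6, invoked at 11): max of VC(e1)=(0, 1, 0), VC(e5)=(1, 3, 0), then +1 on thread T0 → (2, 3, 0)
VC(e8, invoked at 14): max of VC(e6)=(2, 3, 0), then +1 on thread T0 → (3, 3, 0)
VC(e10, invoked at 18): max of VC(e8)=(3, 3, 0), VC(e9)=(0, 0, 2), then +1 on thread T0 → (4, 3, 2)
target: VC(e5) = (1, 3, 0)

(1, 3, 0)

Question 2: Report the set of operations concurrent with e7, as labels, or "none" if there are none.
e7 runs from 13 to 15; window-overlapping ops are concurrent
e1 [1,2]: before
e2 [3,4]: before
e3 [5,6]: before
e4 [7,10]: before
e5 [8,9]: before
e6 [11,12]: before
e8 [14,16]: concurrent
e9 [17,19]: after
e10 [18,20]: after

e8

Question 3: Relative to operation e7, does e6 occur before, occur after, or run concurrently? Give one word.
e6 spans [11,12], e7 spans [13,15]
resp(e6)=12 < inv(e7)=13

before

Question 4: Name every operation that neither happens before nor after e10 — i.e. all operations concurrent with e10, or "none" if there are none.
overlap test against e10 [18,20]: concurrent iff the interval meets 18..20
e1 [1,2]: before
e2 [3,4]: before
e3 [5,6]: before
e4 [7,10]: before
e5 [8,9]: before
e6 [11,12]: before
e7 [13,15]: before
e8 [14,16]: before
e9 [17,19]: concurrent

e9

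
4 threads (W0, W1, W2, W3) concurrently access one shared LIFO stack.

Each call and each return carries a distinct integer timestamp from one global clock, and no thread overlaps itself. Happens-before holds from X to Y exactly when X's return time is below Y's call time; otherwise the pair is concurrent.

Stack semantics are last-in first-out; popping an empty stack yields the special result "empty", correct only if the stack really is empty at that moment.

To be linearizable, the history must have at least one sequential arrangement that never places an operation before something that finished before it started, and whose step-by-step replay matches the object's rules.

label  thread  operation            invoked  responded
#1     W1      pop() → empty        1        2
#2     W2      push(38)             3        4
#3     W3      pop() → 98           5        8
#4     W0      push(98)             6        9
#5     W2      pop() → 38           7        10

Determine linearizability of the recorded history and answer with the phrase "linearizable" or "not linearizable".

linearizable

a witness: #1, #2, #4, #3, #5
1. #1 pop() → empty, leaving stack <>
2. #2 push(38), leaving stack <38>
3. #4 push(98), leaving stack <38,98>
4. #3 pop() → 98, leaving stack <38>
5. #5 pop() → 38, leaving stack <>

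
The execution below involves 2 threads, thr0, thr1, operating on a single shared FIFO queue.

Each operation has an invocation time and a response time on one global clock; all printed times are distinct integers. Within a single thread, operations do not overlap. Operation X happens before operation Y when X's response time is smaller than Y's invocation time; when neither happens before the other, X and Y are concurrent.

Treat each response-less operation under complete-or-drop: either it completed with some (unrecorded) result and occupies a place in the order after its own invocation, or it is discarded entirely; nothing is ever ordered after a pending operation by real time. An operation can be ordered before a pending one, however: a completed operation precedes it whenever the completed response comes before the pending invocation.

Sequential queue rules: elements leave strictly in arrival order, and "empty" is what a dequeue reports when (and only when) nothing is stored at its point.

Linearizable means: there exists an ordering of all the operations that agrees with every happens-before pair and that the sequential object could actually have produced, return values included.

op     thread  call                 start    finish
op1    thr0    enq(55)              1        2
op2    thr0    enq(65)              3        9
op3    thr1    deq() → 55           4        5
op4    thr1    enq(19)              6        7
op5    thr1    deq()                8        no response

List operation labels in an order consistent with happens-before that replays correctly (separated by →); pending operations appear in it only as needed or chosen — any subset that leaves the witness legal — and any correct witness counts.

1. op1 enq(55), leaving queue <55>
2. op2 enq(65), leaving queue <55,65>
3. op3 deq() → 55, leaving queue <65>
4. op4 enq(19), leaving queue <65,19>

op1 → op2 → op3 → op4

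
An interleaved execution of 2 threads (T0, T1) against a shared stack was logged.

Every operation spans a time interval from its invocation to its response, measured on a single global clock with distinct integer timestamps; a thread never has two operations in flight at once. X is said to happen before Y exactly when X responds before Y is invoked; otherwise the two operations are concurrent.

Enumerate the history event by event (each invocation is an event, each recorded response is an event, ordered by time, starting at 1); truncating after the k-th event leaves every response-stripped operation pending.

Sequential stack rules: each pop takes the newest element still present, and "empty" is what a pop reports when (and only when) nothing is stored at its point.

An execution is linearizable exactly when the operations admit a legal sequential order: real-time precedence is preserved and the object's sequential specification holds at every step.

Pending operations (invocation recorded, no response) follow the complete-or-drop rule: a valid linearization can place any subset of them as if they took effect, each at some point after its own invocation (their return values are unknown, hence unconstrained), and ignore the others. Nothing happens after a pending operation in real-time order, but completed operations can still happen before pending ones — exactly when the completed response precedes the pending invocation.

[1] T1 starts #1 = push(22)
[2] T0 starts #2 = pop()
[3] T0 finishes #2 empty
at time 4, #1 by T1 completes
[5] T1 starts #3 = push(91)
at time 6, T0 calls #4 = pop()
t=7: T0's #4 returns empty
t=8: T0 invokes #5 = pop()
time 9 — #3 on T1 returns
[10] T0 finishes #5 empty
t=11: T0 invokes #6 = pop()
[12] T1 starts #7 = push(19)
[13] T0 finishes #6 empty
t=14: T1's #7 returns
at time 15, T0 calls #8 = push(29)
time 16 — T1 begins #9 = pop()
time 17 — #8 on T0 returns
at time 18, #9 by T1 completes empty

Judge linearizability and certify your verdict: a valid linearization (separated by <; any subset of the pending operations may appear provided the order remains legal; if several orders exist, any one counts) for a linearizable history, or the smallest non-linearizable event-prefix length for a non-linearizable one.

not linearizable — minimal violating prefix: 7 events

through event 6 a valid linearization exists; event 7 (#4 responding at time 7) ends that
2 orders of the 3 completed stack ops respect real time; none is legal
every completion of the 1 pending operation (#3) was checked; none linearizes
sample order #1, #2, #4 (pending dropped) stalls at step 2 — #2 pop() → empty has no legal effect
sample order #2, #1, #4 (pending dropped) stalls at step 3 — #4 pop() → empty has no legal effect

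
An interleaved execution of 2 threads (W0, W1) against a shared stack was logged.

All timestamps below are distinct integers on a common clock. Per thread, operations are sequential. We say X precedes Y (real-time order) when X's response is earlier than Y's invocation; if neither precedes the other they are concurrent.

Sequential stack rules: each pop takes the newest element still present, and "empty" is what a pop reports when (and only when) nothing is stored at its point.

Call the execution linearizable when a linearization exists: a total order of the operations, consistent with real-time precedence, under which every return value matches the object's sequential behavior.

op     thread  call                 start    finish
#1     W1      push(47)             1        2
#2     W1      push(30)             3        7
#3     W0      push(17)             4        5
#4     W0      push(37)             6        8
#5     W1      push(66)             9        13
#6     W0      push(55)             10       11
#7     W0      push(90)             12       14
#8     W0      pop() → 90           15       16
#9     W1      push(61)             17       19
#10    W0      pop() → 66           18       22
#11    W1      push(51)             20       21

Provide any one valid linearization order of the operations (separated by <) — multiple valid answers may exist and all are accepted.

#1 < #2 < #3 < #4 < #6 < #5 < #7 < #8 < #10 < #9 < #11

after step 1 (#1 push(47)): stack <47>
after step 2 (#2 push(30)): stack <47,30>
after step 3 (#3 push(17)): stack <47,30,17>
after step 4 (#4 push(37)): stack <47,30,17,37>
after step 5 (#6 push(55)): stack <47,30,17,37,55>
after step 6 (#5 push(66)): stack <47,30,17,37,55,66>
after step 7 (#7 push(90)): stack <47,30,17,37,55,66,90>
after step 8 (#8 pop() → 90): stack <47,30,17,37,55,66>
after step 9 (#10 pop() → 66): stack <47,30,17,37,55>
after step 10 (#9 push(61)): stack <47,30,17,37,55,61>
after step 11 (#11 push(51)): stack <47,30,17,37,55,61,51>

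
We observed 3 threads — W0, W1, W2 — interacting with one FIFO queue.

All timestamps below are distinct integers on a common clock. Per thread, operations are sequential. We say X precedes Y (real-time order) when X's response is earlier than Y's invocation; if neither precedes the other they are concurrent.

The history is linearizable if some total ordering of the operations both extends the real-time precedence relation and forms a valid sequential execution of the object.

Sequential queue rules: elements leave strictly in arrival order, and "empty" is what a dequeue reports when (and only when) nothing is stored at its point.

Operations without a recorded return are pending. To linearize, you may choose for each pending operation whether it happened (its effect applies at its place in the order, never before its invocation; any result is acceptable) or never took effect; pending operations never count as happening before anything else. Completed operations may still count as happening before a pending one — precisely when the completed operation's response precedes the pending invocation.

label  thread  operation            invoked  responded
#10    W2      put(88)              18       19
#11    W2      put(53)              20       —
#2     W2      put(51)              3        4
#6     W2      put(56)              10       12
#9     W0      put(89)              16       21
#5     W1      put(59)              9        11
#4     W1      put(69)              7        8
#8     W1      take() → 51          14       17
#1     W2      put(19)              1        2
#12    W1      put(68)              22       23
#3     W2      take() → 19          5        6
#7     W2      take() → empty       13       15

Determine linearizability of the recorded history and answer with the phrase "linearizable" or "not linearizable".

not linearizable

through event 14 a valid linearization exists; event 15 (#7 responding at time 15) ends that
all 2 real-time-respecting orders fail — 7 completed FIFO queue operations, no legal replay
every completion of the 1 pending operation (#8) was checked; none linearizes
sample order #1, #2, #3, #4, #5, #6, #7 (pending dropped) stalls at step 7 — #7 take() → empty has no legal effect
sample order #1, #2, #3, #4, #6, #5, #7 (pending dropped) stalls at step 7 — #7 take() → empty has no legal effect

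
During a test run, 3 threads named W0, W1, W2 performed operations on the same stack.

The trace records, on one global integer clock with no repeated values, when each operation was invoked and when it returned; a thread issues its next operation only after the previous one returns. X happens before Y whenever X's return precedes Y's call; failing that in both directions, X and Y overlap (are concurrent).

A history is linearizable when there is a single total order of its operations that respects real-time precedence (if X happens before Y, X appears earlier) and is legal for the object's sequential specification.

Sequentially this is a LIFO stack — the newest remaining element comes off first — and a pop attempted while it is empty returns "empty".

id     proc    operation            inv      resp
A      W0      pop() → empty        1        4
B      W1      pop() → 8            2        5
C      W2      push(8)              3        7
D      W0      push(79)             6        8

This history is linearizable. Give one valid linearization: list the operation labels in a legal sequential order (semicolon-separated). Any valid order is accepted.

step 1: A pop() → empty — stack <>
step 2: C push(8) — stack <8>
step 3: B pop() → 8 — stack <>
step 4: D push(79) — stack <79>

A; C; B; D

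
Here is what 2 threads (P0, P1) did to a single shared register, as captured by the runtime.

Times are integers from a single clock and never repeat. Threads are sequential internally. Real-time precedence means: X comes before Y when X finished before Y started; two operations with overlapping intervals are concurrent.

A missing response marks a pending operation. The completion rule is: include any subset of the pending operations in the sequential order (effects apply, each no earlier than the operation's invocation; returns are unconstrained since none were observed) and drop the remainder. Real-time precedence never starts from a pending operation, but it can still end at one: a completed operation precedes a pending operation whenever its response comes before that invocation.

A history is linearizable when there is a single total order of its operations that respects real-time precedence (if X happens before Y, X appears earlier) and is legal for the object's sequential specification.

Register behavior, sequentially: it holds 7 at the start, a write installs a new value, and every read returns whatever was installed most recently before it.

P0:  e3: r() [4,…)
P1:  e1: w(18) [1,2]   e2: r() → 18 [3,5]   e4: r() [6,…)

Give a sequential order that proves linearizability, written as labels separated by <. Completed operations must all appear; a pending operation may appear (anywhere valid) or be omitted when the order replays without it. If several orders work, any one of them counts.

e1 < e2

1. e1 w(18), leaving value 18
2. e2 r() → 18, leaving value 18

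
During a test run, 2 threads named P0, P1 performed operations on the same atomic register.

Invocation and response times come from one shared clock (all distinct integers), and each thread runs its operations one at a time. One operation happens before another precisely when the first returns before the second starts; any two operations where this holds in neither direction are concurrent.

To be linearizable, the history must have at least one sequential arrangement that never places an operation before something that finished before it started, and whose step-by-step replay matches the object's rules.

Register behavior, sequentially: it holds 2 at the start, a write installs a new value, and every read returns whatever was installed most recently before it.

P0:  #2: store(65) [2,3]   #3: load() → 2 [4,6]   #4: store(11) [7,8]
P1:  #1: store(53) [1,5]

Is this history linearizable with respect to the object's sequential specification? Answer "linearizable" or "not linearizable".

cut after 5 events: linearizable; cut after 6 events (#3 responds, time 6): not linearizable
checked exhaustively: 3 real-time-consistent orders of 3 completed operations, zero legal atomic register replays
sample order #1, #2, #3 stalls at step 3 — #3 load() → 2 has no legal effect
sample order #2, #1, #3 stalls at step 3 — #3 load() → 2 has no legal effect

not linearizable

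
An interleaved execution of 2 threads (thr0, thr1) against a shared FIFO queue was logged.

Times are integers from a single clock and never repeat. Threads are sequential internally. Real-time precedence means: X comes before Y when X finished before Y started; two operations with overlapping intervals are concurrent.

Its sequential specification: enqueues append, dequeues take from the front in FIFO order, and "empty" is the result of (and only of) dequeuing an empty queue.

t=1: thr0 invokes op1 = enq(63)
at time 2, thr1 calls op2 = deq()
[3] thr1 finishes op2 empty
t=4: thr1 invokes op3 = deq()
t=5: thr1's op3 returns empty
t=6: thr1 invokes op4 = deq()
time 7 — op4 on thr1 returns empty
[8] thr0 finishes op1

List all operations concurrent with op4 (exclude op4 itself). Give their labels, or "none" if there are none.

op4 spans [6,7]; an op avoiding the whole window 6..7 is ordered, any other is concurrent
op1 [1,8]: concurrent
op2 [2,3]: before
op3 [4,5]: before

op1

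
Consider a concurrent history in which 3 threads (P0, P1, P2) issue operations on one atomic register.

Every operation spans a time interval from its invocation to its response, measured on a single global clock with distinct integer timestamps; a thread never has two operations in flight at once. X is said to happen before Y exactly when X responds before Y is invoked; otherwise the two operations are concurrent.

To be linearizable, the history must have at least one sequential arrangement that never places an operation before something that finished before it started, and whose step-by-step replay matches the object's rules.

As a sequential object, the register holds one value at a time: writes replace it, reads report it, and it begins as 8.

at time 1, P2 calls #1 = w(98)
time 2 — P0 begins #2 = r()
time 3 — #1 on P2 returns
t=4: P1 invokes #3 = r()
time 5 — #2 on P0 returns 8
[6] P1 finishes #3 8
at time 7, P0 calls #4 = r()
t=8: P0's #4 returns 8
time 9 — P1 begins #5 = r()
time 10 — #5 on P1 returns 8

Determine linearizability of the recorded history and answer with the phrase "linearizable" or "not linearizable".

prefix check: 1..5 passes, 1..6 fails once #3's time-6 response joins
every one of the 3 real-time-consistent orders over 3 completed atomic register ops fails the sequential spec
sample order #1, #2, #3 stalls at step 2 — #2 r() → 8 has no legal effect
sample order #1, #3, #2 stalls at step 2 — #3 r() → 8 has no legal effect

not linearizable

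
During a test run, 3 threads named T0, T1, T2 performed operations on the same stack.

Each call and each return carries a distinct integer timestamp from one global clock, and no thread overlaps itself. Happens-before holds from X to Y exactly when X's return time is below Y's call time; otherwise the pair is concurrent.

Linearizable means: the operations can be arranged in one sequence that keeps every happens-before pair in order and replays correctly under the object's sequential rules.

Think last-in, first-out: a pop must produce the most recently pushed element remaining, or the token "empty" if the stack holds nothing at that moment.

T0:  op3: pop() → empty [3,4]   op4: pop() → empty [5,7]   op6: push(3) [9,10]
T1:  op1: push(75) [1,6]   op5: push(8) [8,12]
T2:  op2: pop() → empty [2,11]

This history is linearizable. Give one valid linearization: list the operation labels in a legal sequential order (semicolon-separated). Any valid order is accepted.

op2; op3; op4; op1; op5; op6

1. op2 pop() → empty, leaving stack <>
2. op3 pop() → empty, leaving stack <>
3. op4 pop() → empty, leaving stack <>
4. op1 push(75), leaving stack <75>
5. op5 push(8), leaving stack <75,8>
6. op6 push(3), leaving stack <75,8,3>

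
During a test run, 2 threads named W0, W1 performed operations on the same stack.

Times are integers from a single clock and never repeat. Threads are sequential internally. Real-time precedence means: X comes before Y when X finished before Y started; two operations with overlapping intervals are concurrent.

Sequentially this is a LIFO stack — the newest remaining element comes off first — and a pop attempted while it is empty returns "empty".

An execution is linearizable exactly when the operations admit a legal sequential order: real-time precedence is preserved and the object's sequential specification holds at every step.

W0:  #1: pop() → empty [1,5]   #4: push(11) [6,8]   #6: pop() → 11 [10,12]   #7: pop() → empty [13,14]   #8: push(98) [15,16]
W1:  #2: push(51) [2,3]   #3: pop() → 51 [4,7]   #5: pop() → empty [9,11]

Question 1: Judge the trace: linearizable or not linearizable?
linearizable

witness order: #1, #2, #3, #4, #6, #5, #7, #8
after step 1 (#1 pop() → empty): stack <>
after step 2 (#2 push(51)): stack <51>
after step 3 (#3 pop() → 51): stack <>
after step 4 (#4 push(11)): stack <11>
after step 5 (#6 pop() → 11): stack <>
after step 6 (#5 pop() → empty): stack <>
after step 7 (#7 pop() → empty): stack <>
after step 8 (#8 push(98)): stack <98>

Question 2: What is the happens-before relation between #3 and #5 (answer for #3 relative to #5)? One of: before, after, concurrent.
before

#3 spans [4,7], #5 spans [9,11]
resp(#3)=7 < inv(#5)=9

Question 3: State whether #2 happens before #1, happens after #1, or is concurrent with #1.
concurrent

#2 spans [2,3], #1 spans [1,5]
the intervals overlap in both directions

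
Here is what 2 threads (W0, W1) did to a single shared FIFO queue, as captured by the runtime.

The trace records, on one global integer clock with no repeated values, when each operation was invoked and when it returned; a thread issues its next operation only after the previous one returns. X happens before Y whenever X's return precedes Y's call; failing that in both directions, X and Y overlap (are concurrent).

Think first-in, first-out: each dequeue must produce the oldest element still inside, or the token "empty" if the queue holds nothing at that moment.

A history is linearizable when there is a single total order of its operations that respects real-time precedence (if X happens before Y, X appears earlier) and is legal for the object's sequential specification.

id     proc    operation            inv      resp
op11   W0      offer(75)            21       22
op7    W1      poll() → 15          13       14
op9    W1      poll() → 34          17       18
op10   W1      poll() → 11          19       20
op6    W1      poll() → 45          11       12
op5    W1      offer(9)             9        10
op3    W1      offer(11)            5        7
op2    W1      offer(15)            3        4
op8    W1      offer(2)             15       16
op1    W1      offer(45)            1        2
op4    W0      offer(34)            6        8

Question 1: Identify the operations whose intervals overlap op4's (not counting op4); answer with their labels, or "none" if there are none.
concurrent with op4 ([6,8]): every op whose interval crosses 6..8
op1 [1,2]: before
op2 [3,4]: before
op3 [5,7]: concurrent
op5 [9,10]: after
op6 [11,12]: after
op7 [13,14]: after
op8 [15,16]: after
op9 [17,18]: after
op10 [19,20]: after
op11 [21,22]: after

op3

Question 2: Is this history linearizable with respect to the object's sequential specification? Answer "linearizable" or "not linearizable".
one valid linearization: op1, op2, op4, op3, op5, op6, op7, op8, op9, op10, op11
step 1: op1 offer(45) — queue <45>
step 2: op2 offer(15) — queue <45,15>
step 3: op4 offer(34) — queue <45,15,34>
step 4: op3 offer(11) — queue <45,15,34,11>
step 5: op5 offer(9) — queue <45,15,34,11,9>
step 6: op6 poll() → 45 — queue <15,34,11,9>
step 7: op7 poll() → 15 — queue <34,11,9>
step 8: op8 offer(2) — queue <34,11,9,2>
step 9: op9 poll() → 34 — queue <11,9,2>
step 10: op10 poll() → 11 — queue <9,2>
step 11: op11 offer(75) — queue <9,2,75>

linearizable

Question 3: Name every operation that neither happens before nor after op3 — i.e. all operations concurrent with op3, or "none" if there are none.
op3 spans [5,7]: anything still running between times 5 and 7 counts as concurrent
op1 [1,2]: before
op2 [3,4]: before
op4 [6,8]: concurrent
op5 [9,10]: after
op6 [11,12]: after
op7 [13,14]: after
op8 [15,16]: after
op9 [17,18]: after
op10 [19,20]: after
op11 [21,22]: after

op4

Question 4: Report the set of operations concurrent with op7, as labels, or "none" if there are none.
overlap test against op7 [13,14]: concurrent iff the interval meets 13..14
op1 [1,2]: before
op2 [3,4]: before
op3 [5,7]: before
op4 [6,8]: before
op5 [9,10]: before
op6 [11,12]: before
op8 [15,16]: after
op9 [17,18]: after
op10 [19,20]: after
op11 [21,22]: after

none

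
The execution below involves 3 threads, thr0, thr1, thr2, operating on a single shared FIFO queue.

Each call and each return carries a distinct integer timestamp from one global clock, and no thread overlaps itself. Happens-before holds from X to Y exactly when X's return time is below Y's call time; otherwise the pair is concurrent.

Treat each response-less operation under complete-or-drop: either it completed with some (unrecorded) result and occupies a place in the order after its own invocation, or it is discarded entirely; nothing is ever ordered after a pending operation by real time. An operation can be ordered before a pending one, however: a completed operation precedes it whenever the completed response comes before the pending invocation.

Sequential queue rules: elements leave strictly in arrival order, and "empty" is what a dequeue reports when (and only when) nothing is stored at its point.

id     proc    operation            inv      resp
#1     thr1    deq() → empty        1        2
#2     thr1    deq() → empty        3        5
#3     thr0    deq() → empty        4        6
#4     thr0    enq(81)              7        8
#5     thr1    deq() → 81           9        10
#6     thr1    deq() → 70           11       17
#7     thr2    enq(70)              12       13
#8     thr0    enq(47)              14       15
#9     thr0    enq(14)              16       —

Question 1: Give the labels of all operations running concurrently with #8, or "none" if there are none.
#6

overlap test against #8 [14,15]: concurrent iff the interval meets 14..15
#1 [1,2]: before
#2 [3,5]: before
#3 [4,6]: before
#4 [7,8]: before
#5 [9,10]: before
#6 [11,17]: concurrent
#7 [12,13]: before
#9 [16,…): after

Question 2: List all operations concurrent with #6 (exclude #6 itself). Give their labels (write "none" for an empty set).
#7, #8, #9

#6 spans [11,17]: anything still running between times 11 and 17 counts as concurrent
#1 [1,2]: before
#2 [3,5]: before
#3 [4,6]: before
#4 [7,8]: before
#5 [9,10]: before
#7 [12,13]: concurrent
#8 [14,15]: concurrent
#9 [16,…): concurrent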